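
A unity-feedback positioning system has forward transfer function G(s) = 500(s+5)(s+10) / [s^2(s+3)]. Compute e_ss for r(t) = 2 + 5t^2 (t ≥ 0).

0.0012

G(s) has two factors of s in the denominator, so the system is type 2. Treating each term separately:
  • 2: tracked with zero error.
  • 5t^2: e_ss = 10/K_a with K_a=25000/3 → 0.0012.
Total e_ss = 0.0012.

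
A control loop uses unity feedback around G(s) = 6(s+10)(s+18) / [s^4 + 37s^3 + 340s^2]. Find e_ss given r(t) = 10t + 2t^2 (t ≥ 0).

Lowest-order denominator term is 340s^2, so the open loop has 2 poles at the origin → type 2 system. Treating each term separately:
  • 10t: tracked with zero error.
  • 2t^2: e_ss = 4/K_a with K_a=54/17 → 34/27.
Total e_ss = 34/27.

34/27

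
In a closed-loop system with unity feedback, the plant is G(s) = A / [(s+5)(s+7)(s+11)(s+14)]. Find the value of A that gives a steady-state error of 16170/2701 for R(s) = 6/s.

No free integrators in G(s): this is a type 0 system.
K_p = lim_{s→0} G(s) = A / (5·7·11·14) = (1/5390)·A.
e_ss = 6/(1 + K_p) = 16170/2701 ⇒ 1 + (1/5390)·A = 2701/2695 ⇒ A = 12.

12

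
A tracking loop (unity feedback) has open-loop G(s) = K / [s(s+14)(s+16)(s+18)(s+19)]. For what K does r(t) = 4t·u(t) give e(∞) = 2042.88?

The open loop has one pole at the origin → type 1 system.
K_v = lim_{s→0} s·G(s) = K / (14·16·18·19) = (1/76608)·K.
e_ss = 4/K_v = 2042.88 ⇒ K_v = 25/12768 ⇒ K = (25/12768)/(1/76608) = 150.

150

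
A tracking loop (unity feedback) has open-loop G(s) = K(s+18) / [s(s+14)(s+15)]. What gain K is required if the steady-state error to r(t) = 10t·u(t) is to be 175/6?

4

G(s) has one factor of s in the denominator, so the system is type 1.
K_v = lim_{s→0} s·G(s) = K·18 / (14·15) = (3/35)·K.
e_ss = 10/K_v = 175/6 ⇒ K_v = 12/35 ⇒ K = (12/35)/(3/35) = 4.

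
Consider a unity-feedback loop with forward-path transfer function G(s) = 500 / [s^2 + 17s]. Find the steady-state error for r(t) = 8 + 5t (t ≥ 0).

0.17

Lowest-order denominator term is 17s, so the open loop has 1 pole at the origin → type 1 system. Treating each term separately:
  • 8: tracked with zero error.
  • 5t: e_ss = 5/K_v with K_v=500/17 → 0.17.
Total e_ss = 0.17.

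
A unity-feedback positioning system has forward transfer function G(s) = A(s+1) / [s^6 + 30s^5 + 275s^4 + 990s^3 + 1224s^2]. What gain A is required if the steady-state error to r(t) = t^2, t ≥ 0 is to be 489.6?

The denominator has no term below 1224s^2 — 2 poles at s=0, type 2.
K_a = lim_{s→0} s^2·G(s) = A·1 / 1224 = (1/1224)·A.
e_ss = 2/K_a = 489.6 ⇒ K_a = 5/1224 ⇒ A = (5/1224)/(1/1224) = 5.

5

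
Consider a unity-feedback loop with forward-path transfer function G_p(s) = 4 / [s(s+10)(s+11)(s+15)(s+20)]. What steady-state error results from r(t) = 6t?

The open loop has one pole at the origin → type 1 system.
K_v = lim_{s→0} s·G_p(s) = 4 / (10·11·15·20) = 1/8250.
e_ss = 6/K_v = 6/(1/8250) = 49500.

49500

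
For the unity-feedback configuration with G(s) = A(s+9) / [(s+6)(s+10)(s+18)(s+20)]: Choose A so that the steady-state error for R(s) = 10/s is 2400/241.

The open loop has no poles at the origin → type 0 system.
K_p = lim_{s→0} G(s) = A·9 / (6·10·18·20) = (1/2400)·A.
e_ss = 10/(1 + K_p) = 2400/241 ⇒ 1 + (1/2400)·A = 241/240 ⇒ A = 10.

10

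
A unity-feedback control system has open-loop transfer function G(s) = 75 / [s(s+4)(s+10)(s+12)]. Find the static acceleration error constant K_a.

0

G(s) has one factor of s in the denominator, so the system is type 1.
K_a = lim_{s→0} s^2·G(s) = 0 (the extra factor of s kills the finite limit).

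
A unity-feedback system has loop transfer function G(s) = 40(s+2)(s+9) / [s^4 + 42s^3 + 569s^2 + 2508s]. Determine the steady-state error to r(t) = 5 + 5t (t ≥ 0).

209/12

The denominator has no term below 2508s — 1 pole at s=0, type 1. By superposition:
  • 5: tracked with zero error.
  • 5t: e_ss = 5/K_v with K_v=60/209 → 209/12.
Total e_ss = 209/12.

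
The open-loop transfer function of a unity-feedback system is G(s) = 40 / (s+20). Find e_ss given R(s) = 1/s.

G(s) has no factors of s in the denominator, so the system is type 0.
K_p = lim_{s→0} G(s) = 40 / (20) = 2.
e_ss = 1/(1 + K_p) = 1/3.

1/3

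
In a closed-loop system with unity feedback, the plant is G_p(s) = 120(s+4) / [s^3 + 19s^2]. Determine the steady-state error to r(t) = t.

0

Factoring s^2 from the denominator leaves a polynomial with constant term 19, so the system is type 2.
K_v = ∞ for a type-2 system; e_ss to a ramp is zero.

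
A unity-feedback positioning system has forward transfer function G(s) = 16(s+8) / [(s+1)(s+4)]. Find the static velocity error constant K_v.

0

The open loop has no poles at the origin → type 0 system.
K_v = lim_{s→0} s·G(s) = 0 (the extra factor of s kills the finite limit).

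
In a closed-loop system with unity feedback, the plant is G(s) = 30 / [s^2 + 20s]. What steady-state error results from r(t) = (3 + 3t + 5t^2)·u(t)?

infinity

Factoring s from the denominator leaves a polynomial with constant term 20, so the system is type 1. Taking each input component in turn:
  • 3: tracked with zero error.
  • 3t: e_ss = 3/K_v with K_v=1.5 → 2.
  • 5t^2: a type-1 system cannot track it, e_ss → ∞.
The unbounded component dominates.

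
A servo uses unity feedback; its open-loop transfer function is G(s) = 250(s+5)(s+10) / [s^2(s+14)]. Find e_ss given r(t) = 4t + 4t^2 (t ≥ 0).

28/3125

The open loop has two poles at the origin → type 2 system. Taking each input component in turn:
  • 4t: tracked with zero error.
  • 4t^2: e_ss = 8/K_a with K_a=6250/7 → 28/3125.
Total e_ss = 28/3125.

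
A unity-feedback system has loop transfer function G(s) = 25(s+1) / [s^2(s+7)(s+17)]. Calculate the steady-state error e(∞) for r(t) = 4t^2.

38.08

The open loop has two poles at the origin → type 2 system.
K_a = lim_{s→0} s^2·G(s) = 25·1 / (7·17) = 25/119.
r(t) = 4t^2 gives R(s) = 8/s^3.
e_ss = 8/K_a = 8/(25/119) = 38.08.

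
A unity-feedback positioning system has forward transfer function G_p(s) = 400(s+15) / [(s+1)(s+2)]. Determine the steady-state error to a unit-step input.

The open loop has no poles at the origin → type 0 system.
K_p = lim_{s→0} G_p(s) = 400·15 / (1·2) = 3000.
e_ss = 1/(1 + K_p) = 1/3001.

1/3001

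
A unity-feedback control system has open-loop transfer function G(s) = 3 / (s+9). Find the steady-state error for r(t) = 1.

No free integrators in G(s): this is a type 0 system.
K_p = lim_{s→0} G(s) = 3 / (9) = 1/3.
e_ss = 1/(1 + K_p) = 1/(4/3) = 0.75.

0.75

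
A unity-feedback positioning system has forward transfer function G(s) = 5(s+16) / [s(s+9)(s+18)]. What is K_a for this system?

The open loop has one pole at the origin → type 1 system.
K_a = lim_{s→0} s^2·G(s) = 0 (the extra factor of s kills the finite limit).

0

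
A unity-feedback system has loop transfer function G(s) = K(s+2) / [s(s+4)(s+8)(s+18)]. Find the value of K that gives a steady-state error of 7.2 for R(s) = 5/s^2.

G(s) has one factor of s in the denominator, so the system is type 1.
K_v = lim_{s→0} s·G(s) = K·2 / (4·8·18) = (1/288)·K.
e_ss = 5/K_v = 7.2 ⇒ K_v = 25/36 ⇒ K = (25/36)/(1/288) = 200.

200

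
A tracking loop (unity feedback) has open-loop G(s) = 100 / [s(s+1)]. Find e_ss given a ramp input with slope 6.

System type = 1 (one pole at s=0).
K_v = lim_{s→0} s·G(s) = 100 / (1) = 100.
e_ss = 6/K_v = 6/100 = 0.06.

0.06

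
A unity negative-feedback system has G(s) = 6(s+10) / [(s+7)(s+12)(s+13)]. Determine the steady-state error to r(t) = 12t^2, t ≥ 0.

System type = 0 (no poles at s=0).
For a type-0 system K_a = 0, so e_ss to a parabolic input is unbounded.

infinity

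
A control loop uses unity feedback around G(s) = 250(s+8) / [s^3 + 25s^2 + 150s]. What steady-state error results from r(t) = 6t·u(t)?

Lowest-order denominator term is 150s, so the open loop has 1 pole at the origin → type 1 system.
K_v = lim_{s→0} s·G(s) = 250·8 / 150 = 40/3.
e_ss = 6/K_v = 6/(40/3) = 0.45.

0.45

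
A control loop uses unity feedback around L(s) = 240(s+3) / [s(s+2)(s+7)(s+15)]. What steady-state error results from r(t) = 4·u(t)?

0

System type = 1 (one pole at s=0).
K_p = ∞ for a type-1 system; e_ss to a step is zero.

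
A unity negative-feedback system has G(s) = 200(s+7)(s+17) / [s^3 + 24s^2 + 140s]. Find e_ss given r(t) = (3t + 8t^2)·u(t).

infinity

The denominator has no term below 140s — 1 pole at s=0, type 1. By superposition:
  • 3t: e_ss = 3/K_v with K_v=170 → 3/170.
  • 8t^2: a type-1 system cannot track it, e_ss → ∞.
The unbounded component dominates.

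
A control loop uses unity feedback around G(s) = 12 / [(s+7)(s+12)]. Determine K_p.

System type = 0 (no poles at s=0).
K_p = lim_{s→0} G(s) = 12 / (7·12) = 1/7.

1/7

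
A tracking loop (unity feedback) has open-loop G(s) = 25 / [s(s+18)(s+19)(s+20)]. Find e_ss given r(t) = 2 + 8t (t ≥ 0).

2188.8

One free integrator in G(s): this is a type 1 system. Treating each term separately:
  • 2: tracked with zero error.
  • 8t: e_ss = 8/K_v with K_v=5/1368 → 2188.8.
Total e_ss = 2188.8.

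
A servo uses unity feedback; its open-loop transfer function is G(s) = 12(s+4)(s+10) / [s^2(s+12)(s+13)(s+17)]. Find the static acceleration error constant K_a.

40/221

Two free integrators in G(s): this is a type 2 system.
K_a = lim_{s→0} s^2·G(s) = 12·4·10 / (12·13·17) = 40/221.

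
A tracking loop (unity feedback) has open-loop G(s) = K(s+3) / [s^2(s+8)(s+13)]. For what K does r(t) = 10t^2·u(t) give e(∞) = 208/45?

G(s) has two factors of s in the denominator, so the system is type 2.
K_a = lim_{s→0} s^2·G(s) = K·3 / (8·13) = (3/104)·K.
e_ss = 20/K_a = 208/45 ⇒ K_a = 225/52 ⇒ K = (225/52)/(3/104) = 150.

150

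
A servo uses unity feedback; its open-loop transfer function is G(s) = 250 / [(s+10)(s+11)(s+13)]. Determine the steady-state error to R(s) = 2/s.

System type = 0 (no poles at s=0).
K_p = lim_{s→0} G(s) = 250 / (10·11·13) = 25/143.
e_ss = 2/(1 + K_p) = 2/(168/143) = 143/84.

143/84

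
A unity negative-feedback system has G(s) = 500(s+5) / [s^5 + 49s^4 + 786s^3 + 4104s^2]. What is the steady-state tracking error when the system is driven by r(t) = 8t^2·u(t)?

Lowest-order denominator term is 4104s^2, so the open loop has 2 poles at the origin → type 2 system.
K_a = lim_{s→0} s^2·G(s) = 500·5 / 4104 = 625/1026.
r(t) = 8t^2 gives R(s) = 16/s^3.
e_ss = 16/K_a = 16/(625/1026) = 26.2656.

26.2656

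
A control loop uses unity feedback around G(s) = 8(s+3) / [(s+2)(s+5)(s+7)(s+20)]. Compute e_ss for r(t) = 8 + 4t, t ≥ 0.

infinity

System type = 0 (no poles at s=0). Taking each input component in turn:
  • 8: e_ss = 8/(1+K_p) with K_p=3/175 → 700/89.
  • 4t: a type-0 system cannot track it, e_ss → ∞.
The unbounded component dominates.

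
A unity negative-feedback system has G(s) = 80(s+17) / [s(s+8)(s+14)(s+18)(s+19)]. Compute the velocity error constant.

G(s) has one factor of s in the denominator, so the system is type 1.
K_v = lim_{s→0} s·G(s) = 80·17 / (8·14·18·19) = 85/2394.

85/2394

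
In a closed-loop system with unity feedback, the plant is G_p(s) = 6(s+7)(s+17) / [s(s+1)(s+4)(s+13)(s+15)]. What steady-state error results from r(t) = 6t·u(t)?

780/119

System type = 1 (one pole at s=0).
K_v = lim_{s→0} s·G_p(s) = 6·7·17 / (1·4·13·15) = 119/130.
e_ss = 6/K_v = 6/(119/130) = 780/119.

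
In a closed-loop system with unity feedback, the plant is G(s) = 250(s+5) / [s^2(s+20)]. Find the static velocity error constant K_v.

K_v = lim_{s→0} s·G(s); with 2 poles at the origin the limit diverges, so K_v = ∞.

infinity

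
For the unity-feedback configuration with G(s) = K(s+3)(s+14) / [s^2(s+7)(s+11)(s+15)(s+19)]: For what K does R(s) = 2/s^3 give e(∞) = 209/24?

120

Two free integrators in G(s): this is a type 2 system.
K_a = lim_{s→0} s^2·G(s) = K·3·14 / (7·11·15·19) = (2/1045)·K.
e_ss = 2/K_a = 209/24 ⇒ K_a = 48/209 ⇒ K = (48/209)/(2/1045) = 120.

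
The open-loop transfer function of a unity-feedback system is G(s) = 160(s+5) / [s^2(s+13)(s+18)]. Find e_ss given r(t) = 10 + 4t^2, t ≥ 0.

System type = 2 (two poles at s=0). Treating each term separately:
  • 10: tracked with zero error.
  • 4t^2: e_ss = 8/K_a with K_a=400/117 → 2.34.
Total e_ss = 2.34.

2.34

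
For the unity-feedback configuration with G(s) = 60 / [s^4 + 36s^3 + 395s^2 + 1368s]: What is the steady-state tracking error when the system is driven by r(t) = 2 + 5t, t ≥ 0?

Lowest-order denominator term is 1368s, so the open loop has 1 pole at the origin → type 1 system. By superposition:
  • 2: tracked with zero error.
  • 5t: e_ss = 5/K_v with K_v=5/114 → 114.
Total e_ss = 114.

114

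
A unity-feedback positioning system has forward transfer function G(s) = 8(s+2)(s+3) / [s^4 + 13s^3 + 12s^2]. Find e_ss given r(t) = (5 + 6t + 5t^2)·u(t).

2.5

The denominator has no term below 12s^2 — 2 poles at s=0, type 2. Treating each term separately:
  • 5: tracked with zero error.
  • 6t: tracked with zero error.
  • 5t^2: e_ss = 10/K_a with K_a=4 → 2.5.
Total e_ss = 2.5.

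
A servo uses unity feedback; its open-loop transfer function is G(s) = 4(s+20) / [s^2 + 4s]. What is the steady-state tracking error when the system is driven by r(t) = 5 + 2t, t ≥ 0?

0.1

Lowest-order denominator term is 4s, so the open loop has 1 pole at the origin → type 1 system. By superposition:
  • 5: tracked with zero error.
  • 2t: e_ss = 2/K_v with K_v=20 → 0.1.
Total e_ss = 0.1.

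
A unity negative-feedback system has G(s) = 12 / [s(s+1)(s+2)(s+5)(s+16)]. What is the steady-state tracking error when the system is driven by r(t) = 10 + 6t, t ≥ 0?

80

G(s) has one factor of s in the denominator, so the system is type 1. By superposition:
  • 10: tracked with zero error.
  • 6t: e_ss = 6/K_v with K_v=0.075 → 80.
Total e_ss = 80.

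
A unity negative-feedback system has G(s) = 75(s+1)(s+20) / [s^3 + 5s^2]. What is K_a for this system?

300

The denominator has no term below 5s^2 — 2 poles at s=0, type 2.
K_a = lim_{s→0} s^2·G(s) = 75·1·20 / 5 = 300.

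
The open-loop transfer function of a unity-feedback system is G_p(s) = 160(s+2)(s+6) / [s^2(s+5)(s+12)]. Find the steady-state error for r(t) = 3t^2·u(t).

0.1875

Two free integrators in G_p(s): this is a type 2 system.
K_a = lim_{s→0} s^2·G_p(s) = 160·2·6 / (5·12) = 32.
r(t) = 3t^2 gives R(s) = 6/s^3.
e_ss = 6/K_a = 6/32 = 0.1875.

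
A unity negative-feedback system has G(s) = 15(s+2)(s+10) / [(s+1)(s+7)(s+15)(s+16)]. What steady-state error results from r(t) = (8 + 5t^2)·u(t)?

No free integrators in G(s): this is a type 0 system. By superposition:
  • 8: e_ss = 8/(1+K_p) with K_p=5/28 → 224/33.
  • 5t^2: a type-0 system cannot track it, e_ss → ∞.
The unbounded component dominates.

infinity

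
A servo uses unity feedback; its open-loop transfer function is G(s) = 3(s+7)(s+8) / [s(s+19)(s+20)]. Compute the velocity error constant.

42/95

One free integrator in G(s): this is a type 1 system.
K_v = lim_{s→0} s·G(s) = 3·7·8 / (19·20) = 42/95.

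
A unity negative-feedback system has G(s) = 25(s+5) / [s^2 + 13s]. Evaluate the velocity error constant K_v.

125/13

The denominator has no term below 13s — 1 pole at s=0, type 1.
K_v = lim_{s→0} s·G(s) = 25·5 / 13 = 125/13.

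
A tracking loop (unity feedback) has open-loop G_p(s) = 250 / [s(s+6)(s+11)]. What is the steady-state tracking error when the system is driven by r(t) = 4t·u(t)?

System type = 1 (one pole at s=0).
K_v = lim_{s→0} s·G_p(s) = 250 / (6·11) = 125/33.
e_ss = 4/K_v = 4/(125/33) = 1.056.

1.056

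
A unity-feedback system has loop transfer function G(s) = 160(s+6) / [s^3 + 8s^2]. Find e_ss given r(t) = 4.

0

Factoring s^2 from the denominator leaves a polynomial with constant term 8, so the system is type 2.
K_p = ∞ for a type-2 system; e_ss to a step is zero.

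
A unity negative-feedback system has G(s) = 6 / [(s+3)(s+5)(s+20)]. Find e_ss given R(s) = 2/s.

The open loop has no poles at the origin → type 0 system.
K_p = lim_{s→0} G(s) = 6 / (3·5·20) = 0.02.
e_ss = 2/(1 + K_p) = 2/1.02 = 100/51.

100/51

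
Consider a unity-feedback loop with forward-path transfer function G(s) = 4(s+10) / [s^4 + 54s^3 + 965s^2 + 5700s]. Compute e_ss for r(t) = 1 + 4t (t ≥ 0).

570

The denominator has no term below 5700s — 1 pole at s=0, type 1. Taking each input component in turn:
  • 1: tracked with zero error.
  • 4t: e_ss = 4/K_v with K_v=2/285 → 570.
Total e_ss = 570.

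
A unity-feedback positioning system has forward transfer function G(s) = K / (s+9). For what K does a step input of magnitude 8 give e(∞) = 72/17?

No free integrators in G(s): this is a type 0 system.
K_p = lim_{s→0} G(s) = K / (9) = (1/9)·K.
e_ss = 8/(1 + K_p) = 72/17 ⇒ 1 + (1/9)·K = 17/9 ⇒ K = 8.

8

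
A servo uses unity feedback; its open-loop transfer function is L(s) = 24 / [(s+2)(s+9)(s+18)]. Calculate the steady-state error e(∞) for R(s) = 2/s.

The open loop has no poles at the origin → type 0 system.
K_p = lim_{s→0} L(s) = 24 / (2·9·18) = 2/27.
e_ss = 2/(1 + K_p) = 2/(29/27) = 54/29.

54/29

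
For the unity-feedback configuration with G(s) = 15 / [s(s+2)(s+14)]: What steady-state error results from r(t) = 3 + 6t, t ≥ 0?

11.2

G(s) has one factor of s in the denominator, so the system is type 1. By superposition:
  • 3: tracked with zero error.
  • 6t: e_ss = 6/K_v with K_v=15/28 → 11.2.
Total e_ss = 11.2.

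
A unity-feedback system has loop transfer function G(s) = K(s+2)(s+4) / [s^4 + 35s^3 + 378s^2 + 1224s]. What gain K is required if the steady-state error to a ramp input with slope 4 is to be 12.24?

50

Factoring s from the denominator leaves a polynomial with constant term 1224, so the system is type 1.
K_v = lim_{s→0} s·G(s) = K·2·4 / 1224 = (1/153)·K.
e_ss = 4/K_v = 12.24 ⇒ K_v = 50/153 ⇒ K = (50/153)/(1/153) = 50.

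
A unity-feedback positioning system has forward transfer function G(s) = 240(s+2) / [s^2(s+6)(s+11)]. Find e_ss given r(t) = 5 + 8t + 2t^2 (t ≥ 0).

G(s) has two factors of s in the denominator, so the system is type 2. Taking each input component in turn:
  • 5: tracked with zero error.
  • 8t: tracked with zero error.
  • 2t^2: e_ss = 4/K_a with K_a=80/11 → 0.55.
Total e_ss = 0.55.

0.55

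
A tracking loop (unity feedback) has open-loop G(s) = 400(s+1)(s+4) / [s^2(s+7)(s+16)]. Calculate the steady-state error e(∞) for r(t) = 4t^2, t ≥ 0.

0.56

System type = 2 (two poles at s=0).
K_a = lim_{s→0} s^2·G(s) = 400·1·4 / (7·16) = 100/7.
r(t) = 4t^2 gives R(s) = 8/s^3.
e_ss = 8/K_a = 8/(100/7) = 0.56.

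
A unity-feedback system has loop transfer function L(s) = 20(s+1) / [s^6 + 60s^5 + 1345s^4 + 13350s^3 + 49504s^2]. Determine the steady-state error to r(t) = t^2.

4950.4

The denominator has no term below 49504s^2 — 2 poles at s=0, type 2.
K_a = lim_{s→0} s^2·L(s) = 20·1 / 49504 = 5/12376.
r(t) = t^2 gives R(s) = 2/s^3.
e_ss = 2/K_a = 2/(5/12376) = 4950.4.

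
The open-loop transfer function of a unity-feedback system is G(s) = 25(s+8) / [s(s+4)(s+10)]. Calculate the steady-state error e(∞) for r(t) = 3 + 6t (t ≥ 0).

System type = 1 (one pole at s=0). Treating each term separately:
  • 3: tracked with zero error.
  • 6t: e_ss = 6/K_v with K_v=5 → 1.2.
Total e_ss = 1.2.

1.2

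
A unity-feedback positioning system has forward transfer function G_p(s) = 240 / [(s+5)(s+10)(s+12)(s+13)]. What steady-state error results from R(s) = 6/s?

390/67

System type = 0 (no poles at s=0).
K_p = lim_{s→0} G_p(s) = 240 / (5·10·12·13) = 2/65.
e_ss = 6/(1 + K_p) = 6/(67/65) = 390/67.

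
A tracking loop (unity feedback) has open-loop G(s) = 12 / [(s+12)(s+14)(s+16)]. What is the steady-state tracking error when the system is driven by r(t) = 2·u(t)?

448/225

G(s) has no factors of s in the denominator, so the system is type 0.
K_p = lim_{s→0} G(s) = 12 / (12·14·16) = 1/224.
e_ss = 2/(1 + K_p) = 2/(225/224) = 448/225.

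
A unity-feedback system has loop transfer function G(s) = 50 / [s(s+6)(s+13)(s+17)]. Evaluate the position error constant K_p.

K_p = lim_{s→0} G(s); with 1 pole at the origin the limit diverges, so K_p = ∞.

infinity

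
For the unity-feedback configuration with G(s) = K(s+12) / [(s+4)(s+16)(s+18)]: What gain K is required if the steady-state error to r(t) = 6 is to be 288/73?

System type = 0 (no poles at s=0).
K_p = lim_{s→0} G(s) = K·12 / (4·16·18) = (1/96)·K.
e_ss = 6/(1 + K_p) = 288/73 ⇒ 1 + (1/96)·K = 73/48 ⇒ K = 50.

50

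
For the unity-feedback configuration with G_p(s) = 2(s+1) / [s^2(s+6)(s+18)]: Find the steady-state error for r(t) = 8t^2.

Two free integrators in G_p(s): this is a type 2 system.
K_a = lim_{s→0} s^2·G_p(s) = 2·1 / (6·18) = 1/54.
r(t) = 8t^2 gives R(s) = 16/s^3.
e_ss = 16/K_a = 16/(1/54) = 864.

864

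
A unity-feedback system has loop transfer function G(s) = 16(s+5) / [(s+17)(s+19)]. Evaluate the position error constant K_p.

G(s) has no factors of s in the denominator, so the system is type 0.
K_p = lim_{s→0} G(s) = 16·5 / (17·19) = 80/323.

80/323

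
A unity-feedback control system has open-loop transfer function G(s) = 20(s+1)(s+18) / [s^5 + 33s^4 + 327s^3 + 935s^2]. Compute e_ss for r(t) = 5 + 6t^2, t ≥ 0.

Factoring s^2 from the denominator leaves a polynomial with constant term 935, so the system is type 2. By superposition:
  • 5: tracked with zero error.
  • 6t^2: e_ss = 12/K_a with K_a=72/187 → 187/6.
Total e_ss = 187/6.

187/6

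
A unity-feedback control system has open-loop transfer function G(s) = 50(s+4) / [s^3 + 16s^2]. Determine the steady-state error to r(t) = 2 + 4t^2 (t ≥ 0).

0.64

The denominator has no term below 16s^2 — 2 poles at s=0, type 2. Treating each term separately:
  • 2: tracked with zero error.
  • 4t^2: e_ss = 8/K_a with K_a=12.5 → 0.64.
Total e_ss = 0.64.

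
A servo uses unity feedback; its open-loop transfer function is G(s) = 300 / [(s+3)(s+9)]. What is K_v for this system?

The open loop has no poles at the origin → type 0 system.
K_v = lim_{s→0} s·G(s) = 0 (the extra factor of s kills the finite limit).

0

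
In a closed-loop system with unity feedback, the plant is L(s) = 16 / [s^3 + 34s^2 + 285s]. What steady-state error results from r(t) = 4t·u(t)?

71.25

Factoring s from the denominator leaves a polynomial with constant term 285, so the system is type 1.
K_v = lim_{s→0} s·L(s) = 16 / 285 = 16/285.
e_ss = 4/K_v = 4/(16/285) = 71.25.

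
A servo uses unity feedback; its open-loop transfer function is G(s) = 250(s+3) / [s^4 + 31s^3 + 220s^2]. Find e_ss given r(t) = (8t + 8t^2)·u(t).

352/75

The denominator has no term below 220s^2 — 2 poles at s=0, type 2. Treating each term separately:
  • 8t: tracked with zero error.
  • 8t^2: e_ss = 16/K_a with K_a=75/22 → 352/75.
Total e_ss = 352/75.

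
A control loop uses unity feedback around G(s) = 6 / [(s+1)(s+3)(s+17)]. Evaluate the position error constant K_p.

The open loop has no poles at the origin → type 0 system.
K_p = lim_{s→0} G(s) = 6 / (1·3·17) = 2/17.

2/17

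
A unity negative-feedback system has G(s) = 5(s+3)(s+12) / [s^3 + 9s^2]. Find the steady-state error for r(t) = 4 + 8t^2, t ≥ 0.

0.8

Lowest-order denominator term is 9s^2, so the open loop has 2 poles at the origin → type 2 system. Taking each input component in turn:
  • 4: tracked with zero error.
  • 8t^2: e_ss = 16/K_a with K_a=20 → 0.8.
Total e_ss = 0.8.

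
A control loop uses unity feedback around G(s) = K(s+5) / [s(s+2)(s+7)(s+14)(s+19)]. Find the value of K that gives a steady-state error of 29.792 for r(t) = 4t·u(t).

System type = 1 (one pole at s=0).
K_v = lim_{s→0} s·G(s) = K·5 / (2·7·14·19) = (5/3724)·K.
e_ss = 4/K_v = 29.792 ⇒ K_v = 125/931 ⇒ K = (125/931)/(5/3724) = 100.

100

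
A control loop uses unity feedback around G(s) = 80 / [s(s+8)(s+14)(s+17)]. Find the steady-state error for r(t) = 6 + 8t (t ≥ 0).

190.4

One free integrator in G(s): this is a type 1 system. By superposition:
  • 6: tracked with zero error.
  • 8t: e_ss = 8/K_v with K_v=5/119 → 190.4.
Total e_ss = 190.4.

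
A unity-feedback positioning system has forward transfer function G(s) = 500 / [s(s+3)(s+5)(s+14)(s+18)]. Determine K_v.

The open loop has one pole at the origin → type 1 system.
K_v = lim_{s→0} s·G(s) = 500 / (3·5·14·18) = 25/189.

25/189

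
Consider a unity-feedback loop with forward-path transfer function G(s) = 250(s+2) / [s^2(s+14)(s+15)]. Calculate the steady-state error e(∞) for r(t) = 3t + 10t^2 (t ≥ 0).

8.4

System type = 2 (two poles at s=0). Treating each term separately:
  • 3t: tracked with zero error.
  • 10t^2: e_ss = 20/K_a with K_a=50/21 → 8.4.
Total e_ss = 8.4.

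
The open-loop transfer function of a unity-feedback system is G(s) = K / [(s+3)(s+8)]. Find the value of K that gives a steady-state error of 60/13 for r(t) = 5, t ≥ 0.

The open loop has no poles at the origin → type 0 system.
K_p = lim_{s→0} G(s) = K / (3·8) = (1/24)·K.
e_ss = 5/(1 + K_p) = 60/13 ⇒ 1 + (1/24)·K = 13/12 ⇒ K = 2.

2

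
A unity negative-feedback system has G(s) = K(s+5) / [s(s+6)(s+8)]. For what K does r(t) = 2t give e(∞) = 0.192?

100

One free integrator in G(s): this is a type 1 system.
K_v = lim_{s→0} s·G(s) = K·5 / (6·8) = (5/48)·K.
e_ss = 2/K_v = 0.192 ⇒ K_v = 125/12 ⇒ K = (125/12)/(5/48) = 100.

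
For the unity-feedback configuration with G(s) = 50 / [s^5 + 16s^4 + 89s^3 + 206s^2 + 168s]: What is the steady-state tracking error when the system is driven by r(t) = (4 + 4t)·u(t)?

Lowest-order denominator term is 168s, so the open loop has 1 pole at the origin → type 1 system. Taking each input component in turn:
  • 4: tracked with zero error.
  • 4t: e_ss = 4/K_v with K_v=25/84 → 13.44.
Total e_ss = 13.44.

13.44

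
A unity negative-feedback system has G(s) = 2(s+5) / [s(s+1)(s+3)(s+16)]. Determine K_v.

5/24

The open loop has one pole at the origin → type 1 system.
K_v = lim_{s→0} s·G(s) = 2·5 / (1·3·16) = 5/24.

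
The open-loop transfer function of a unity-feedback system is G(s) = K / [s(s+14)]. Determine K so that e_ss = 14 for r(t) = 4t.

System type = 1 (one pole at s=0).
K_v = lim_{s→0} s·G(s) = K / (14) = (1/14)·K.
e_ss = 4/K_v = 14 ⇒ K_v = 2/7 ⇒ K = (2/7)/(1/14) = 4.

4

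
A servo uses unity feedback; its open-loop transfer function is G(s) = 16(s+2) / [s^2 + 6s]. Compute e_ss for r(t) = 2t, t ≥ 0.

Factoring s from the denominator leaves a polynomial with constant term 6, so the system is type 1.
K_v = lim_{s→0} s·G(s) = 16·2 / 6 = 16/3.
e_ss = 2/K_v = 2/(16/3) = 0.375.

0.375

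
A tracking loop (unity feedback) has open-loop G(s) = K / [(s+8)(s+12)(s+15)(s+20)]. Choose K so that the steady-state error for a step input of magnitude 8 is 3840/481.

60

G(s) has no factors of s in the denominator, so the system is type 0.
K_p = lim_{s→0} G(s) = K / (8·12·15·20) = (1/28800)·K.
e_ss = 8/(1 + K_p) = 3840/481 ⇒ 1 + (1/28800)·K = 481/480 ⇒ K = 60.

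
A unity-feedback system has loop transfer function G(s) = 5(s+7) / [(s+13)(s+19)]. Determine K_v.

0

System type = 0 (no poles at s=0).
K_v = lim_{s→0} s·G(s) = 0 (the extra factor of s kills the finite limit).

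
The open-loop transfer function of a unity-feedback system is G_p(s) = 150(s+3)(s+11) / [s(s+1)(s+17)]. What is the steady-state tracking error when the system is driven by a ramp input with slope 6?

17/825

G_p(s) has one factor of s in the denominator, so the system is type 1.
K_v = lim_{s→0} s·G_p(s) = 150·3·11 / (1·17) = 4950/17.
e_ss = 6/K_v = 6/(4950/17) = 17/825.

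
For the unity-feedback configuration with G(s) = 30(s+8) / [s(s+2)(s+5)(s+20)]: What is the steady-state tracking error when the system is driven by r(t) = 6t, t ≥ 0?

5

G(s) has one factor of s in the denominator, so the system is type 1.
K_v = lim_{s→0} s·G(s) = 30·8 / (2·5·20) = 1.2.
e_ss = 6/K_v = 6/1.2 = 5.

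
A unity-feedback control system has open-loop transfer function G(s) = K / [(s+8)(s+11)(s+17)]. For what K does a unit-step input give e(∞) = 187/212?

200

System type = 0 (no poles at s=0).
K_p = lim_{s→0} G(s) = K / (8·11·17) = (1/1496)·K.
e_ss = 1/(1 + K_p) = 187/212 ⇒ 1 + (1/1496)·K = 212/187 ⇒ K = 200.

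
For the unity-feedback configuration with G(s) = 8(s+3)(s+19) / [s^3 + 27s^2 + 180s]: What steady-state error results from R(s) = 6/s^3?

infinity

Lowest-order denominator term is 180s, so the open loop has 1 pole at the origin → type 1 system.
For a type-1 system K_a = 0, so e_ss to a parabolic input is unbounded.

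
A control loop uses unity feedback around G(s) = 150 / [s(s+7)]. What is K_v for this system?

System type = 1 (one pole at s=0).
K_v = lim_{s→0} s·G(s) = 150 / (7) = 150/7.

150/7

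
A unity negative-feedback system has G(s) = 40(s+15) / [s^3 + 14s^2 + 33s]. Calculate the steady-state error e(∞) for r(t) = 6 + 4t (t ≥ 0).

The denominator has no term below 33s — 1 pole at s=0, type 1. Treating each term separately:
  • 6: tracked with zero error.
  • 4t: e_ss = 4/K_v with K_v=200/11 → 0.22.
Total e_ss = 0.22.

0.22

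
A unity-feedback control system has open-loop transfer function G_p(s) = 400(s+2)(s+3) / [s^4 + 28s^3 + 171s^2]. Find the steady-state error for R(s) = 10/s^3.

0.7125

Lowest-order denominator term is 171s^2, so the open loop has 2 poles at the origin → type 2 system.
K_a = lim_{s→0} s^2·G_p(s) = 400·2·3 / 171 = 800/57.
r(t) = 5t^2 gives R(s) = 10/s^3.
e_ss = 10/K_a = 10/(800/57) = 0.7125.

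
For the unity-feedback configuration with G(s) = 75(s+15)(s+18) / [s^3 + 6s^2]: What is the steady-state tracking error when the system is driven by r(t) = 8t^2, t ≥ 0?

16/3375

Lowest-order denominator term is 6s^2, so the open loop has 2 poles at the origin → type 2 system.
K_a = lim_{s→0} s^2·G(s) = 75·15·18 / 6 = 3375.
r(t) = 8t^2 gives R(s) = 16/s^3.
e_ss = 16/K_a = 16/3375.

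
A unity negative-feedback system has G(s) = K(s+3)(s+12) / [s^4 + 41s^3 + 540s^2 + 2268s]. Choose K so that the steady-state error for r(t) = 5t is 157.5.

2

The denominator has no term below 2268s — 1 pole at s=0, type 1.
K_v = lim_{s→0} s·G(s) = K·3·12 / 2268 = (1/63)·K.
e_ss = 5/K_v = 157.5 ⇒ K_v = 2/63 ⇒ K = (2/63)/(1/63) = 2.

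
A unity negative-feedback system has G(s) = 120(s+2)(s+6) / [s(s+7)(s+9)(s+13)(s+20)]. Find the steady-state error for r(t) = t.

11.375

One free integrator in G(s): this is a type 1 system.
K_v = lim_{s→0} s·G(s) = 120·2·6 / (7·9·13·20) = 8/91.
e_ss = 1/K_v = 1/(8/91) = 11.375.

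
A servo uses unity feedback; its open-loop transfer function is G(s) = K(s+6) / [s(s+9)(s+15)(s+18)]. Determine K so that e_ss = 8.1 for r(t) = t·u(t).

System type = 1 (one pole at s=0).
K_v = lim_{s→0} s·G(s) = K·6 / (9·15·18) = (1/405)·K.
e_ss = 1/K_v = 8.1 ⇒ K_v = 10/81 ⇒ K = (10/81)/(1/405) = 50.

50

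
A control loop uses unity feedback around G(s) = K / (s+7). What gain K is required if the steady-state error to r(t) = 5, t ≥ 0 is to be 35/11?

System type = 0 (no poles at s=0).
K_p = lim_{s→0} G(s) = K / (7) = (1/7)·K.
e_ss = 5/(1 + K_p) = 35/11 ⇒ 1 + (1/7)·K = 11/7 ⇒ K = 4.

4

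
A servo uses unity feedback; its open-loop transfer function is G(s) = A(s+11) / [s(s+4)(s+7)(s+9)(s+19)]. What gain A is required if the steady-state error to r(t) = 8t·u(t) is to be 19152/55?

One free integrator in G(s): this is a type 1 system.
K_v = lim_{s→0} s·G(s) = A·11 / (4·7·9·19) = (11/4788)·A.
e_ss = 8/K_v = 19152/55 ⇒ K_v = 55/2394 ⇒ A = (55/2394)/(11/4788) = 10.

10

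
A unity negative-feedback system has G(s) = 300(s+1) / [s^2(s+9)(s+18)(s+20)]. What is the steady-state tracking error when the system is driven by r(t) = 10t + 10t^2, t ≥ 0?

216

G(s) has two factors of s in the denominator, so the system is type 2. Taking each input component in turn:
  • 10t: tracked with zero error.
  • 10t^2: e_ss = 20/K_a with K_a=5/54 → 216.
Total e_ss = 216.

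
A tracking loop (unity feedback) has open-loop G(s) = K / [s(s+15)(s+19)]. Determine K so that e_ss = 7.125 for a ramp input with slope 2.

80

One free integrator in G(s): this is a type 1 system.
K_v = lim_{s→0} s·G(s) = K / (15·19) = (1/285)·K.
e_ss = 2/K_v = 7.125 ⇒ K_v = 16/57 ⇒ K = (16/57)/(1/285) = 80.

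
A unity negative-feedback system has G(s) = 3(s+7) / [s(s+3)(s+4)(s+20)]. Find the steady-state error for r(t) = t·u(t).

80/7

One free integrator in G(s): this is a type 1 system.
K_v = lim_{s→0} s·G(s) = 3·7 / (3·4·20) = 0.0875.
e_ss = 1/K_v = 1/0.0875 = 80/7.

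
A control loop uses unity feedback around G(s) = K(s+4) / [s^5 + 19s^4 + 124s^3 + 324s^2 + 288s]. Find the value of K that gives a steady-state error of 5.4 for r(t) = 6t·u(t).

Factoring s from the denominator leaves a polynomial with constant term 288, so the system is type 1.
K_v = lim_{s→0} s·G(s) = K·4 / 288 = (1/72)·K.
e_ss = 6/K_v = 5.4 ⇒ K_v = 10/9 ⇒ K = (10/9)/(1/72) = 80.

80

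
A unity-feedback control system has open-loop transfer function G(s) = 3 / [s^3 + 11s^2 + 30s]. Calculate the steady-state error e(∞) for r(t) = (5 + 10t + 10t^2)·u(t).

infinity

The denominator has no term below 30s — 1 pole at s=0, type 1. Taking each input component in turn:
  • 5: tracked with zero error.
  • 10t: e_ss = 10/K_v with K_v=0.1 → 100.
  • 10t^2: a type-1 system cannot track it, e_ss → ∞.
The unbounded component dominates.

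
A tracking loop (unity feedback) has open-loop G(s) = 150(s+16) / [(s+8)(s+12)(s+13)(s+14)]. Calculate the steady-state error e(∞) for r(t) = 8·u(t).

1456/207

No free integrators in G(s): this is a type 0 system.
K_p = lim_{s→0} G(s) = 150·16 / (8·12·13·14) = 25/182.
e_ss = 8/(1 + K_p) = 8/(207/182) = 1456/207.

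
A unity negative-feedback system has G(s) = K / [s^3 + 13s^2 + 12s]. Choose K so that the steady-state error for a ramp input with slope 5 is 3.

20

Factoring s from the denominator leaves a polynomial with constant term 12, so the system is type 1.
K_v = lim_{s→0} s·G(s) = K / 12 = (1/12)·K.
e_ss = 5/K_v = 3 ⇒ K_v = 5/3 ⇒ K = (5/3)/(1/12) = 20.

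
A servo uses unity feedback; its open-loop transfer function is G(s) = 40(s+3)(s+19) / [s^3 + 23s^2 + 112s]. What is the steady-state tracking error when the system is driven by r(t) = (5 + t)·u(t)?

The denominator has no term below 112s — 1 pole at s=0, type 1. Taking each input component in turn:
  • 5: tracked with zero error.
  • t: e_ss = 1/K_v with K_v=285/14 → 14/285.
Total e_ss = 14/285.

14/285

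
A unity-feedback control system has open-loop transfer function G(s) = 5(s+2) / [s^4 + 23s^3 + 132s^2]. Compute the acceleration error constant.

Factoring s^2 from the denominator leaves a polynomial with constant term 132, so the system is type 2.
K_a = lim_{s→0} s^2·G(s) = 5·2 / 132 = 5/66.

5/66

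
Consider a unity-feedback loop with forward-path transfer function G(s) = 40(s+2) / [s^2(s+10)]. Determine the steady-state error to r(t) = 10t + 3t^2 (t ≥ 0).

0.75

The open loop has two poles at the origin → type 2 system. Treating each term separately:
  • 10t: tracked with zero error.
  • 3t^2: e_ss = 6/K_a with K_a=8 → 0.75.
Total e_ss = 0.75.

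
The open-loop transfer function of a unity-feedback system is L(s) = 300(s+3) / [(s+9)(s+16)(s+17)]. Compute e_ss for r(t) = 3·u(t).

The open loop has no poles at the origin → type 0 system.
K_p = lim_{s→0} L(s) = 300·3 / (9·16·17) = 25/68.
e_ss = 3/(1 + K_p) = 3/(93/68) = 68/31.

68/31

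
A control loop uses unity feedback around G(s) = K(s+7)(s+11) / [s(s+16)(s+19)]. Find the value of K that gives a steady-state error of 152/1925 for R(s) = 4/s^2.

200

The open loop has one pole at the origin → type 1 system.
K_v = lim_{s→0} s·G(s) = K·7·11 / (16·19) = (77/304)·K.
e_ss = 4/K_v = 152/1925 ⇒ K_v = 1925/38 ⇒ K = (1925/38)/(77/304) = 200.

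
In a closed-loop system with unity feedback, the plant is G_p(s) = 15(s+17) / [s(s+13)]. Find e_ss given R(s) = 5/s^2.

13/51

System type = 1 (one pole at s=0).
K_v = lim_{s→0} s·G_p(s) = 15·17 / (13) = 255/13.
e_ss = 5/K_v = 5/(255/13) = 13/51.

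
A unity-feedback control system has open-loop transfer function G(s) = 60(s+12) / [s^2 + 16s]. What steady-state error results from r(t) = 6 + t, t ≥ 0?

1/45

Lowest-order denominator term is 16s, so the open loop has 1 pole at the origin → type 1 system. By superposition:
  • 6: tracked with zero error.
  • t: e_ss = 1/K_v with K_v=45 → 1/45.
Total e_ss = 1/45.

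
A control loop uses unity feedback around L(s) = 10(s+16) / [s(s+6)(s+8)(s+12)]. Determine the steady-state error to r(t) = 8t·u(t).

28.8

System type = 1 (one pole at s=0).
K_v = lim_{s→0} s·L(s) = 10·16 / (6·8·12) = 5/18.
e_ss = 8/K_v = 8/(5/18) = 28.8.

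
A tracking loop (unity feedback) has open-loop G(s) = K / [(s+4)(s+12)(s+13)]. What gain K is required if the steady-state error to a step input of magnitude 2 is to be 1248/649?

System type = 0 (no poles at s=0).
K_p = lim_{s→0} G(s) = K / (4·12·13) = (1/624)·K.
e_ss = 2/(1 + K_p) = 1248/649 ⇒ 1 + (1/624)·K = 649/624 ⇒ K = 25.

25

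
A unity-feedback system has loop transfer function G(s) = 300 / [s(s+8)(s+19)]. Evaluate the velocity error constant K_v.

The open loop has one pole at the origin → type 1 system.
K_v = lim_{s→0} s·G(s) = 300 / (8·19) = 75/38.

75/38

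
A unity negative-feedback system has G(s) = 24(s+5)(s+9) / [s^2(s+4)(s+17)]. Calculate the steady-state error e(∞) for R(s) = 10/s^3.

Two free integrators in G(s): this is a type 2 system.
K_a = lim_{s→0} s^2·G(s) = 24·5·9 / (4·17) = 270/17.
r(t) = 5t^2 gives R(s) = 10/s^3.
e_ss = 10/K_a = 10/(270/17) = 17/27.

17/27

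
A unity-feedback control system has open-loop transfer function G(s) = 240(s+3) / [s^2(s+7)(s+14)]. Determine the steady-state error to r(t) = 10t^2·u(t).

49/18

System type = 2 (two poles at s=0).
K_a = lim_{s→0} s^2·G(s) = 240·3 / (7·14) = 360/49.
r(t) = 10t^2 gives R(s) = 20/s^3.
e_ss = 20/K_a = 20/(360/49) = 49/18.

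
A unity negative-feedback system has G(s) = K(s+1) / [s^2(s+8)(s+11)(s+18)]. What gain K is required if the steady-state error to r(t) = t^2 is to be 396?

Two free integrators in G(s): this is a type 2 system.
K_a = lim_{s→0} s^2·G(s) = K·1 / (8·11·18) = (1/1584)·K.
e_ss = 2/K_a = 396 ⇒ K_a = 1/198 ⇒ K = (1/198)/(1/1584) = 8.

8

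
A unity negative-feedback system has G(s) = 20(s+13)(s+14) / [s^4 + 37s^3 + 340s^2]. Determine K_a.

Lowest-order denominator term is 340s^2, so the open loop has 2 poles at the origin → type 2 system.
K_a = lim_{s→0} s^2·G(s) = 20·13·14 / 340 = 182/17.

182/17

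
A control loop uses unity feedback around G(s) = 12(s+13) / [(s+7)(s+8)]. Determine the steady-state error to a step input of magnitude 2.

G(s) has no factors of s in the denominator, so the system is type 0.
K_p = lim_{s→0} G(s) = 12·13 / (7·8) = 39/14.
e_ss = 2/(1 + K_p) = 2/(53/14) = 28/53.

28/53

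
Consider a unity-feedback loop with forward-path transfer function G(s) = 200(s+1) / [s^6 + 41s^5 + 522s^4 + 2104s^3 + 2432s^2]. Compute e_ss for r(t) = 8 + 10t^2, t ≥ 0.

243.2

The denominator has no term below 2432s^2 — 2 poles at s=0, type 2. Treating each term separately:
  • 8: tracked with zero error.
  • 10t^2: e_ss = 20/K_a with K_a=25/304 → 243.2.
Total e_ss = 243.2.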